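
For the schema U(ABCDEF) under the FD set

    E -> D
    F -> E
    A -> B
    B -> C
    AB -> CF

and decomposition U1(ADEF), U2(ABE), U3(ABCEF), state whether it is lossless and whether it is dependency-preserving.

Lossless test (chase): Rows 1 and 2 agree on E; apply E→D and equate their D entries. Rows 1 and 3 agree on E; apply E→D and equate their D entries. Rows 1 and 2 agree on A; apply A→B and equate their B entries. Rows 1 and 2 agree on B; apply B→C and equate their C entries. Rows 1 and 3 agree on B; apply B→C and equate their C entries. Rows 1 and 2 agree on AB; apply AB→CF and equate their CF entries. Row 1 is now all distinguished symbols — the join is lossless.
Dependency preservation: every FD's attributes lie within a single fragment, so each can be enforced locally — preserved.

lossless and dependency-preserving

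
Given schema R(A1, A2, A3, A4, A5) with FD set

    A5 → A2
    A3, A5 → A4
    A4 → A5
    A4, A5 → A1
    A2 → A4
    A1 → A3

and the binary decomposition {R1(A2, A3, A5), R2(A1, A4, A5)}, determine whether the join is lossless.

Yes

Common attributes: R1 ∩ R2 = {A5}.
Closure of {A5}: A5 → A2 applies, adding A2; A2 → A4 applies, adding A4; A4, A5 → A1 applies, adding A1; A1 → A3 applies, adding A3. So (A5)⁺ = {A1, A2, A3, A4, A5}.
This closure contains every attribute of R1, so R1 ∩ R2 → R1. The join is lossless.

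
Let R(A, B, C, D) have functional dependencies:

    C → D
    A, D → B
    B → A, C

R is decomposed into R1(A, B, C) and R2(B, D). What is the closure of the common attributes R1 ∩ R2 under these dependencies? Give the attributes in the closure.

A, B, C, D

R1 ∩ R2 = {B}.
B → A, C applies, adding A, C
C → D applies, adding D
Closure: {A, B, C, D}.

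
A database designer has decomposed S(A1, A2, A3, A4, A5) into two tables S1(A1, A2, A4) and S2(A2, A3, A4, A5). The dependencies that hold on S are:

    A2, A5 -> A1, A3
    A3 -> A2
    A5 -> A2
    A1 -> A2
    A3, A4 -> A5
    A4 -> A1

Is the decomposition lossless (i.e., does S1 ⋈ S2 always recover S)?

Common attributes: S1 ∩ S2 = {A2, A4}.
Closure of {A2, A4}: A4 → A1 applies, adding A1. So (A2, A4)⁺ = {A1, A2, A4}.
This closure contains every attribute of S1, so S1 ∩ S2 → S1. The join is lossless.

Yes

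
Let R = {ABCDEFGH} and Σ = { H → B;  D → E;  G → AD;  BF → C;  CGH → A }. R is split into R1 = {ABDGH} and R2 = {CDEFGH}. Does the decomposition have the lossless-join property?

Yes

Common attributes: R1 ∩ R2 = {DGH}.
Closure of {DGH}: H → B applies, adding B; D → E applies, adding E; G → AD applies, adding A. So (DGH)⁺ = {ABDEGH}.
This closure contains every attribute of R1, so R1 ∩ R2 → R1. The join is lossless.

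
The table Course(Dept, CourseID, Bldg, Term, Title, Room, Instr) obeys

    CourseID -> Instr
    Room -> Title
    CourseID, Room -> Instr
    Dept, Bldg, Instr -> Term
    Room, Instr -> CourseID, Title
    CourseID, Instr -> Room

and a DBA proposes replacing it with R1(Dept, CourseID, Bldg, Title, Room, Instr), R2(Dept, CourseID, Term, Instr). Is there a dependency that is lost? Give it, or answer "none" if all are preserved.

Check Dept, Bldg, Instr → Term: no single fragment contains all of {Dept, Bldg, Term, Instr}, and the restricted closure of {Dept, Bldg, Instr} across the fragments never reaches {Term}.
CourseID → Instr is preserved.
Room → Title is preserved.
CourseID, Room → Instr is preserved.
Room, Instr → CourseID, Title is preserved.
CourseID, Instr → Room is preserved.

Dept, Bldg, Instr -> Term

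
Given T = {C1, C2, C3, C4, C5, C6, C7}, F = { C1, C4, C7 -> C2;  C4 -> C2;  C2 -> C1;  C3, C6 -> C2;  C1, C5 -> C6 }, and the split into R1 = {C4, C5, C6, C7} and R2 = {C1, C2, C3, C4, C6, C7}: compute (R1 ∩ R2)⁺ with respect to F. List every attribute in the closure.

C1, C2, C4, C6, C7

R1 ∩ R2 = {C4, C6, C7}.
C4 → C2 applies, adding C2
C2 → C1 applies, adding C1
Closure: {C1, C2, C4, C6, C7}.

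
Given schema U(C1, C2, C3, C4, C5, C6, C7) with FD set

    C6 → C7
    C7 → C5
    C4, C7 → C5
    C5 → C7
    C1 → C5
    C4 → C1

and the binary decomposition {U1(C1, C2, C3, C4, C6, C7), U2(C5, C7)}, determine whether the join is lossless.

Yes

Common attributes: U1 ∩ U2 = {C7}.
Closure of {C7}: C7 → C5 applies, adding C5. So (C7)⁺ = {C5, C7}.
This closure contains every attribute of U2, so U1 ∩ U2 → U2. The join is lossless.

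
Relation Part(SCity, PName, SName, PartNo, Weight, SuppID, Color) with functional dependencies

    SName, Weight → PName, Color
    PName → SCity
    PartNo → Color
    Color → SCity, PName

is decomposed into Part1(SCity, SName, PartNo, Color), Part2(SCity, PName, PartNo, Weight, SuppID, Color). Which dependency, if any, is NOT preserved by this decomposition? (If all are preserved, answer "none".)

SName, Weight → PName, Color

Check SName, Weight → PName, Color: no single fragment contains all of {PName, SName, Weight, Color}, and the restricted closure of {SName, Weight} across the fragments never reaches {PName, Color}.
PName → SCity is preserved.
PartNo → Color is preserved.
Color → SCity, PName is preserved.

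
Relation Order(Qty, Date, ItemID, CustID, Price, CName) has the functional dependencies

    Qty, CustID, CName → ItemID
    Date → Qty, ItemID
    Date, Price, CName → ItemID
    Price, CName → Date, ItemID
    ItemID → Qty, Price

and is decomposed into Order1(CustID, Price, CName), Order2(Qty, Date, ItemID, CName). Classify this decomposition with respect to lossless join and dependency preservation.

lossy and not dependency-preserving

Lossless test: (CName)⁺ = {CName}, which is a superkey of neither fragment — lossy.
Dependency preservation: the restricted closure of {Qty, CustID, CName} across the fragments never reaches {ItemID}, so Qty, CustID, CName → ItemID cannot be enforced without a join — not preserved.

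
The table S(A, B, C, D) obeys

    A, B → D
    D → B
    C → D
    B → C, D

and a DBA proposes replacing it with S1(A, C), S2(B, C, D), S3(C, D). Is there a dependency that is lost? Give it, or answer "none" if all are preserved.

A, B → D: restricted closure across fragments reaches D.
D → B lies within S2.
C → D lies within S2.
B → C, D lies within S2.
Every dependency is enforceable on the fragments, so the decomposition is dependency-preserving.

none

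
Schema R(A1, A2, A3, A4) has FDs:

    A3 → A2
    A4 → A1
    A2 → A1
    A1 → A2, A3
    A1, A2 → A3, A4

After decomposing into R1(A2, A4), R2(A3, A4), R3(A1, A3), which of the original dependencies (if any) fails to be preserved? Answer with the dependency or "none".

A3 → A2: restricted closure across fragments reaches A2.
A4 → A1: restricted closure across fragments reaches A1.
A2 → A1: restricted closure across fragments reaches A1.
A1 → A2, A3: restricted closure across fragments reaches A2, A3.
A1, A2 → A3, A4: restricted closure across fragments reaches A3, A4.
Every dependency is enforceable on the fragments, so the decomposition is dependency-preserving.

none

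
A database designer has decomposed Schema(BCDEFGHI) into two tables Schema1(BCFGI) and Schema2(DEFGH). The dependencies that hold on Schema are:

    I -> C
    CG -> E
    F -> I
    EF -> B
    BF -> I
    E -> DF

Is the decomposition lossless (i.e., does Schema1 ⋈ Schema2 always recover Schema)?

Common attributes: Schema1 ∩ Schema2 = {FG}.
Closure of {FG}: F → I applies, adding I; I → C applies, adding C; CG → E applies, adding E; EF → B applies, adding B; E → DF applies, adding D. So (FG)⁺ = {BCDEFGI}.
This closure contains every attribute of Schema1, so Schema1 ∩ Schema2 → Schema1. The join is lossless.

Yes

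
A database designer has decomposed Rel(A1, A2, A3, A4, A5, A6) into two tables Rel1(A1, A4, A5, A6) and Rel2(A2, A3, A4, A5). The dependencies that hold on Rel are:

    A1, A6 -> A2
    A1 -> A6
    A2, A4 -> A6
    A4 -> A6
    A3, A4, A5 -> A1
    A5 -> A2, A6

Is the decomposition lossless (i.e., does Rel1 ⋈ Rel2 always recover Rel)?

No

Common attributes: Rel1 ∩ Rel2 = {A4, A5}.
Closure of {A4, A5}: A4 → A6 applies, adding A6; A5 → A2, A6 applies, adding A2. So (A4, A5)⁺ = {A2, A4, A5, A6}.
The closure contains neither all of Rel1 = {A1, A4, A5, A6} nor all of Rel2 = {A2, A3, A4, A5}, so the common attributes are not a superkey of either fragment. The join is lossy.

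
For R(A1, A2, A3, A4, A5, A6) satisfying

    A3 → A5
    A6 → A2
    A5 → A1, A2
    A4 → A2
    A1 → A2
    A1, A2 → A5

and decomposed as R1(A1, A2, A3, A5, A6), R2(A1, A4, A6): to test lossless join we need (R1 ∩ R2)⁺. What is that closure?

R1 ∩ R2 = {A1, A6}.
A6 → A2 applies, adding A2
A1, A2 → A5 applies, adding A5
Closure: {A1, A2, A5, A6}.

A1, A2, A5, A6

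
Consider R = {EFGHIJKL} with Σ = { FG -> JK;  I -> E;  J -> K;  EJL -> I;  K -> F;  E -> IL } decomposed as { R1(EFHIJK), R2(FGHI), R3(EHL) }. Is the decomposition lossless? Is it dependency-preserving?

Lossless test (chase): Rows 1 and 2 agree on I; apply I→E and equate their E entries. Rows 1 and 2 agree on E; apply E→IL and equate their IL entries. Rows 1 and 3 agree on E; apply E→IL and equate their IL entries. No row becomes fully distinguished — the join is lossy.
Dependency preservation: the restricted closure of {FG} across the fragments never reaches {JK}, so FG → JK cannot be enforced without a join — not preserved.

lossy and not dependency-preserving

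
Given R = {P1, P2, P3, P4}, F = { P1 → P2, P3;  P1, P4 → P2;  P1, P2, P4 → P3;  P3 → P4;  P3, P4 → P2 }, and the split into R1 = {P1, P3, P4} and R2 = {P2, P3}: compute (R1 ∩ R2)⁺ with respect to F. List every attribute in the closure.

P2, P3, P4

R1 ∩ R2 = {P3}.
P3 → P4 applies, adding P4
P3, P4 → P2 applies, adding P2
Closure: {P2, P3, P4}.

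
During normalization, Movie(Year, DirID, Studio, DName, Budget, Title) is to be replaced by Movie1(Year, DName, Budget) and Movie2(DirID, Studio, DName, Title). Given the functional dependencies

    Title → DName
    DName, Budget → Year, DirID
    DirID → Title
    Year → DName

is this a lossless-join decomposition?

Common attributes: Movie1 ∩ Movie2 = {DName}.
No dependency enlarges {DName}, so (DName)⁺ = {DName}.
The closure contains neither all of Movie1 = {Year, DName, Budget} nor all of Movie2 = {DirID, Studio, DName, Title}, so the common attributes are not a superkey of either fragment. The join is lossy.

No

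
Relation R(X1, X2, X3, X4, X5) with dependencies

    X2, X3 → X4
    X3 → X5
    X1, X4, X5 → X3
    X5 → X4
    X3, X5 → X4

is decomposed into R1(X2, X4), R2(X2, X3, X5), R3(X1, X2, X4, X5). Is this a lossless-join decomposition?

Chase test. Columns are X1, X2, X3, X4, X5; row i has aⱼ where attribute j ∈ Ri, else bᵢⱼ.
Initial tableau (one row per fragment):
  row 1: b11 a2 b13 a4 b15
  row 2: b21 a2 a3 b24 a5
  row 3: a1 a2 b33 a4 a5
Rows 2 and 3 agree on X5; apply X5→X4 and equate their X4 entries.
No row becomes fully distinguished — the join is lossy.

No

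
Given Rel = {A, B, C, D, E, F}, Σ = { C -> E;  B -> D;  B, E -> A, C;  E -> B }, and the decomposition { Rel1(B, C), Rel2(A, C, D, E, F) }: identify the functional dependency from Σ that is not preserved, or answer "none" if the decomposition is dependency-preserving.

Check B → D: no single fragment contains all of {B, D}, and the restricted closure of {B} across the fragments never reaches {D}.
C → E is preserved.
B, E → A, C is preserved.
E → B is preserved.

B -> D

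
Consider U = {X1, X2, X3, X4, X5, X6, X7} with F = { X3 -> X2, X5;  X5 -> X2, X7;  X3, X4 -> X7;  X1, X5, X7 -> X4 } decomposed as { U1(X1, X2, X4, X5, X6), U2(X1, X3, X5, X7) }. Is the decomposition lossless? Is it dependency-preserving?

lossy but dependency-preserving

Lossless test: (X1, X5)⁺ = {X1, X2, X4, X5, X7}, which is a superkey of neither fragment — lossy.
Dependency preservation: X3 → X2, X5; X5 → X2, X7; X3, X4 → X7; X1, X5, X7 → X4 are not contained in any single fragment, but the restricted closure of each left-hand side across the fragments still reaches the right-hand side; the remaining FDs each lie inside some fragment. All dependencies are preserved.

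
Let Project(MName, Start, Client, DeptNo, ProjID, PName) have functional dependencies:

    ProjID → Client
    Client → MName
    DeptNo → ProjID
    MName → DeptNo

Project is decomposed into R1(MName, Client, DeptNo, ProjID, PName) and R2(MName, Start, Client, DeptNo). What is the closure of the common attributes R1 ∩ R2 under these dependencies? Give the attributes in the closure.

R1 ∩ R2 = {MName, Client, DeptNo}.
DeptNo → ProjID applies, adding ProjID
Closure: {MName, Client, DeptNo, ProjID}.

MName, Client, DeptNo, ProjID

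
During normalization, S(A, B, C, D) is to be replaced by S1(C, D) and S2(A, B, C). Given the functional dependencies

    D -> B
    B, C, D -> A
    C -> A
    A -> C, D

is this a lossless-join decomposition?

Common attributes: S1 ∩ S2 = {C}.
Closure of {C}: C → A applies, adding A; A → C, D applies, adding D; D → B applies, adding B. So (C)⁺ = {A, B, C, D}.
This closure contains every attribute of S1, so S1 ∩ S2 → S1. The join is lossless.

Yes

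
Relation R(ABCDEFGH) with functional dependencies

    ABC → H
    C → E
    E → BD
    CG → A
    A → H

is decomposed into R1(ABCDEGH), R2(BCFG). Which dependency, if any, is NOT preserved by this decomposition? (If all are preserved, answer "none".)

none

ABC → H lies within R1.
C → E lies within R1.
E → BD lies within R1.
CG → A lies within R1.
A → H lies within R1.
Every dependency is enforceable on the fragments, so the decomposition is dependency-preserving.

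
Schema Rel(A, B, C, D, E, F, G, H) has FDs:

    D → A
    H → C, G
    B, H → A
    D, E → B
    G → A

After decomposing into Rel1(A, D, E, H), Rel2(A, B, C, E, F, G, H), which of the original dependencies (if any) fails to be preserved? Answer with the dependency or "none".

D, E → B

Check D, E → B: no single fragment contains all of {B, D, E}, and the restricted closure of {D, E} across the fragments never reaches {B}.
D → A is preserved.
H → C, G is preserved.
B, H → A is preserved.
G → A is preserved.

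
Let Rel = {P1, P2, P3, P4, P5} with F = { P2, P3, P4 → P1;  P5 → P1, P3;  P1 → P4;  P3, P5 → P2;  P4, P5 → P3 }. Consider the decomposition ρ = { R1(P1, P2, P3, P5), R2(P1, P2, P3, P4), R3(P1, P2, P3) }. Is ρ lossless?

Yes

Chase test. Columns are P1, P2, P3, P4, P5; row i has aⱼ where attribute j ∈ Ri, else bᵢⱼ.
Initial tableau (one row per fragment):
  row 1: a1 a2 a3 b14 a5
  row 2: a1 a2 a3 a4 b25
  row 3: a1 a2 a3 b34 b35
Rows 1 and 2 agree on P1; apply P1→P4 and equate their P4 entries.
Rows 1 and 3 agree on P1; apply P1→P4 and equate their P4 entries.
Row 1 is now all distinguished symbols — the join is lossless.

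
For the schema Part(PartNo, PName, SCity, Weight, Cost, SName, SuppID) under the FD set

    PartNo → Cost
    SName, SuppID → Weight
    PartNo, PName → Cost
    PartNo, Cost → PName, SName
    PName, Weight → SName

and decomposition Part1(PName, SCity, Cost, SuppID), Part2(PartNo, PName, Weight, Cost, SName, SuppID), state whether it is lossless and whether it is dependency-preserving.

lossy but dependency-preserving

Lossless test: (PName, Cost, SuppID)⁺ = {PName, Cost, SuppID}, which is a superkey of neither fragment — lossy.
Dependency preservation: every FD's attributes lie within a single fragment, so each can be enforced locally — preserved.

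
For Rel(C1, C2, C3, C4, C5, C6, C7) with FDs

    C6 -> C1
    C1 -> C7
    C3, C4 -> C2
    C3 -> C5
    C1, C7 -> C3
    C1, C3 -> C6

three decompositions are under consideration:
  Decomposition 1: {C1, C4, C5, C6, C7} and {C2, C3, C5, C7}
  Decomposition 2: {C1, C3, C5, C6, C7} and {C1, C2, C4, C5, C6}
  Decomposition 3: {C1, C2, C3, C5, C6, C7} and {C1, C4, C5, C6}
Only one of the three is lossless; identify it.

Decomposition 2

Decomposition 1: common = {C5, C7}, closure = {C5, C7} → lossy.
Decomposition 2: common = {C1, C5, C6}, closure = {C1, C3, C5, C6, C7} → lossless.
Decomposition 3: common = {C1, C5, C6}, closure = {C1, C3, C5, C6, C7} → lossy.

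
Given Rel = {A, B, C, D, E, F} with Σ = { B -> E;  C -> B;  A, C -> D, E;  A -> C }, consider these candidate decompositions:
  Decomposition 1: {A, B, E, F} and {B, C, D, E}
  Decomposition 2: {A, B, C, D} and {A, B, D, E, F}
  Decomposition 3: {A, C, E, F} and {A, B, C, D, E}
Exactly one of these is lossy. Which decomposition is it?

Decomposition 1

Decomposition 1: common = {B, E}, closure = {B, E} → lossy.
Decomposition 2: common = {A, B, D}, closure = {A, B, C, D, E} → lossless.
Decomposition 3: common = {A, C, E}, closure = {A, B, C, D, E} → lossless.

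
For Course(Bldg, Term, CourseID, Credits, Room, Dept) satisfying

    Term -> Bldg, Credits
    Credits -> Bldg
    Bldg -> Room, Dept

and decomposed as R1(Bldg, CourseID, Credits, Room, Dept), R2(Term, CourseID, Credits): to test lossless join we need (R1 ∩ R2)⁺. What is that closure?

R1 ∩ R2 = {CourseID, Credits}.
Credits → Bldg applies, adding Bldg
Bldg → Room, Dept applies, adding Room, Dept
Closure: {Bldg, CourseID, Credits, Room, Dept}.

Bldg, CourseID, Credits, Room, Dept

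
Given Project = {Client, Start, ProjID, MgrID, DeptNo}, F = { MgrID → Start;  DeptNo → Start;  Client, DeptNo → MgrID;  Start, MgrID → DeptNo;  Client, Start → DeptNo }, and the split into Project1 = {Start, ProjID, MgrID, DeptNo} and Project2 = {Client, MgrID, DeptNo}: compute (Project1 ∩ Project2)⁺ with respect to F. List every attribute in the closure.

Start, MgrID, DeptNo

Project1 ∩ Project2 = {MgrID, DeptNo}.
MgrID → Start applies, adding Start
Closure: {Start, MgrID, DeptNo}.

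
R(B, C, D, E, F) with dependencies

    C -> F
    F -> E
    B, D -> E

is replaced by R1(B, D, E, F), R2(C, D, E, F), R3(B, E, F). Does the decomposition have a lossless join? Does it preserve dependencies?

Lossless test (chase): applying each FD to every pair of rows produces no changes in the tableau, so no row becomes fully distinguished — the join is lossy.
Dependency preservation: every FD's attributes lie within a single fragment, so each can be enforced locally — preserved.

lossy but dependency-preserving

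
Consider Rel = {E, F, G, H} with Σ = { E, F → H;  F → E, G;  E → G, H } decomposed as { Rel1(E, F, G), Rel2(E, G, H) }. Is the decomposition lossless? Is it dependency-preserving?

Lossless test: (E, G)⁺ = {E, G, H}, which contains all of one fragment — lossless.
Dependency preservation: E, F → H is not contained in any single fragment, but the restricted closure of its left-hand side across the fragments still reaches the right-hand side; the remaining FDs each lie inside some fragment. All dependencies are preserved.

lossless and dependency-preserving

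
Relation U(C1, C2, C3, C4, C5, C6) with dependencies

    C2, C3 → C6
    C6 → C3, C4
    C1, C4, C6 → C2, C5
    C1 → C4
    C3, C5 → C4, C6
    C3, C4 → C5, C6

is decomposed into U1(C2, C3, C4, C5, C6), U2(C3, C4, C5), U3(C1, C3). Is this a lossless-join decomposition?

No

Chase test. Columns are C1, C2, C3, C4, C5, C6; row i has aⱼ where attribute j ∈ Ui, else bᵢⱼ.
Initial tableau (one row per fragment):
  row 1: b11 a2 a3 a4 a5 a6
  row 2: b21 b22 a3 a4 a5 b26
  row 3: a1 b32 a3 b34 b35 b36
Rows 1 and 2 agree on C3, C5; apply C3, C5→C4, C6 and equate their C4, C6 entries.
No row becomes fully distinguished — the join is lossy.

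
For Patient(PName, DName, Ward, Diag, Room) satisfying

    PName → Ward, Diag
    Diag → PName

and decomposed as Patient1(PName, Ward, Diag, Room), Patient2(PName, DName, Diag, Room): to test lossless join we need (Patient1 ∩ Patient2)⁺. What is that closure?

Patient1 ∩ Patient2 = {PName, Diag, Room}.
PName → Ward, Diag applies, adding Ward
Closure: {PName, Ward, Diag, Room}.

PName, Ward, Diag, Room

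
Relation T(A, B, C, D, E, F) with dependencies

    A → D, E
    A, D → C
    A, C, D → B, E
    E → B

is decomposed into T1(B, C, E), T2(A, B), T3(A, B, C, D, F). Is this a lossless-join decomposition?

Chase test. Columns are A, B, C, D, E, F; row i has aⱼ where attribute j ∈ Ti, else bᵢⱼ.
Initial tableau (one row per fragment):
  row 1: b11 a2 a3 b14 a5 b16
  row 2: a1 a2 b23 b24 b25 b26
  row 3: a1 a2 a3 a4 b35 a6
Rows 2 and 3 agree on A; apply A→D, E and equate their D, E entries.
Rows 2 and 3 agree on A, D; apply A, D→C and equate their C entries.
No row becomes fully distinguished — the join is lossy.

No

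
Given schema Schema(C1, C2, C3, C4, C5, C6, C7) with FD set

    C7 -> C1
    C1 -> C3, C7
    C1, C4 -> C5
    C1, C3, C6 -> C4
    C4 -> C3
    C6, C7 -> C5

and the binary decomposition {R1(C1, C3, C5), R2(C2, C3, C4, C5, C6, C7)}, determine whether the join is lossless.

No

Common attributes: R1 ∩ R2 = {C3, C5}.
No dependency enlarges {C3, C5}, so (C3, C5)⁺ = {C3, C5}.
The closure contains neither all of R1 = {C1, C3, C5} nor all of R2 = {C2, C3, C4, C5, C6, C7}, so the common attributes are not a superkey of either fragment. The join is lossy.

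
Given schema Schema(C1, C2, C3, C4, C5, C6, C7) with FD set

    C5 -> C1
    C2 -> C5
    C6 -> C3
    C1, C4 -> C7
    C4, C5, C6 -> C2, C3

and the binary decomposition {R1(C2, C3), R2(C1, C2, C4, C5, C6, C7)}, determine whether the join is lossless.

Common attributes: R1 ∩ R2 = {C2}.
Closure of {C2}: C2 → C5 applies, adding C5; C5 → C1 applies, adding C1. So (C2)⁺ = {C1, C2, C5}.
The closure contains neither all of R1 = {C2, C3} nor all of R2 = {C1, C2, C4, C5, C6, C7}, so the common attributes are not a superkey of either fragment. The join is lossy.

No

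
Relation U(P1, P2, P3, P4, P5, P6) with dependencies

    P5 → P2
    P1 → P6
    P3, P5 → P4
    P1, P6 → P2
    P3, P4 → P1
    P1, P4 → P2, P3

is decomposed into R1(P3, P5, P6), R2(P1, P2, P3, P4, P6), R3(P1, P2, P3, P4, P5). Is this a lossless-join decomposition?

Chase test. Columns are P1, P2, P3, P4, P5, P6; row i has aⱼ where attribute j ∈ Ri, else bᵢⱼ.
Initial tableau (one row per fragment):
  row 1: b11 b12 a3 b14 a5 a6
  row 2: a1 a2 a3 a4 b25 a6
  row 3: a1 a2 a3 a4 a5 b36
Rows 1 and 3 agree on P5; apply P5→P2 and equate their P2 entries.
Rows 2 and 3 agree on P1; apply P1→P6 and equate their P6 entries.
Rows 1 and 3 agree on P3, P5; apply P3, P5→P4 and equate their P4 entries.
Rows 1 and 2 agree on P3, P4; apply P3, P4→P1 and equate their P1 entries.
Row 1 is now all distinguished symbols — the join is lossless.

Yes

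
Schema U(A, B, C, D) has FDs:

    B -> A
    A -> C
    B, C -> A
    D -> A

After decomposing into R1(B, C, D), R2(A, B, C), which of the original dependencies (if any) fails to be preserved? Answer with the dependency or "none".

D -> A

Check D → A: no single fragment contains all of {A, D}, and the restricted closure of {D} across the fragments never reaches {A}.
B → A is preserved.
A → C is preserved.
B, C → A is preserved.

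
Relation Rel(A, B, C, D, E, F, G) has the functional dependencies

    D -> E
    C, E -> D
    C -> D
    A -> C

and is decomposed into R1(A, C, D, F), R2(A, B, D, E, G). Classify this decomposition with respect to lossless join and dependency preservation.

lossy but dependency-preserving

Lossless test: (A, D)⁺ = {A, C, D, E}, which is a superkey of neither fragment — lossy.
Dependency preservation: C, E → D is not contained in any single fragment, but the restricted closure of its left-hand side across the fragments still reaches the right-hand side; the remaining FDs each lie inside some fragment. All dependencies are preserved.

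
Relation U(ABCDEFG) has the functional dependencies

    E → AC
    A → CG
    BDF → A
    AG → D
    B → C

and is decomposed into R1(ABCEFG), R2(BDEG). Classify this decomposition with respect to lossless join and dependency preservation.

Lossless test: (BEG)⁺ = {ABCDEG}, which contains all of one fragment — lossless.
Dependency preservation: the restricted closure of {BDF} across the fragments never reaches {A}, so BDF → A cannot be enforced without a join — not preserved.

lossless but not dependency-preserving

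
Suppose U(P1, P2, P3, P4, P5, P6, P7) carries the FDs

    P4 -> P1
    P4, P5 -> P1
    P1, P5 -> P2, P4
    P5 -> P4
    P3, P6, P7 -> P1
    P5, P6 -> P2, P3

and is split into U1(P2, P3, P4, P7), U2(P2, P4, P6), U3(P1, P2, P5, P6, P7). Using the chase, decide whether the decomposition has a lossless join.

No

Chase test. Columns are P1, P2, P3, P4, P5, P6, P7; row i has aⱼ where attribute j ∈ Ui, else bᵢⱼ.
Initial tableau (one row per fragment):
  row 1: b11 a2 a3 a4 b15 b16 a7
  row 2: b21 a2 b23 a4 b25 a6 b27
  row 3: a1 a2 b33 b34 a5 a6 a7
Rows 1 and 2 agree on P4; apply P4→P1 and equate their P1 entries.
No row becomes fully distinguished — the join is lossy.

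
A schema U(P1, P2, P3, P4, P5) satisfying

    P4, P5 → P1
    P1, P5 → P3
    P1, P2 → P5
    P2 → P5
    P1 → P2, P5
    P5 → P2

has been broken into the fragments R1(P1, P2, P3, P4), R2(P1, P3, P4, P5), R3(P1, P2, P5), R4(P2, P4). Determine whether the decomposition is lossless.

Chase test. Columns are P1, P2, P3, P4, P5; row i has aⱼ where attribute j ∈ Ri, else bᵢⱼ.
Initial tableau (one row per fragment):
  row 1: a1 a2 a3 a4 b15
  row 2: a1 b22 a3 a4 a5
  row 3: a1 a2 b33 b34 a5
  row 4: b41 a2 b43 a4 b45
Rows 2 and 3 agree on P1, P5; apply P1, P5→P3 and equate their P3 entries.
Rows 1 and 3 agree on P1, P2; apply P1, P2→P5 and equate their P5 entries.
Rows 1 and 4 agree on P2; apply P2→P5 and equate their P5 entries.
Rows 1 and 2 agree on P1; apply P1→P2, P5 and equate their P2, P5 entries.
Rows 1 and 4 agree on P4, P5; apply P4, P5→P1 and equate their P1 entries.
Rows 1 and 4 agree on P1, P5; apply P1, P5→P3 and equate their P3 entries.
Row 1 is now all distinguished symbols — the join is lossless.

Yes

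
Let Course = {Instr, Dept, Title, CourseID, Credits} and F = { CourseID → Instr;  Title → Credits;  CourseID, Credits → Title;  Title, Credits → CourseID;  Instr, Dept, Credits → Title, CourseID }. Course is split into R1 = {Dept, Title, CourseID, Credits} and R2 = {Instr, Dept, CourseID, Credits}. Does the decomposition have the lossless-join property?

Common attributes: R1 ∩ R2 = {Dept, CourseID, Credits}.
Closure of {Dept, CourseID, Credits}: CourseID → Instr applies, adding Instr; CourseID, Credits → Title applies, adding Title. So (Dept, CourseID, Credits)⁺ = {Instr, Dept, Title, CourseID, Credits}.
This closure contains every attribute of R1, so R1 ∩ R2 → R1. The join is lossless.

Yes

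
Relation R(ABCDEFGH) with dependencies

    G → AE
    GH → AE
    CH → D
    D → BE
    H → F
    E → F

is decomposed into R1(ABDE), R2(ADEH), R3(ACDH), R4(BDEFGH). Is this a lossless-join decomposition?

Chase test. Columns are ABCDEFGH; row i has aⱼ where attribute j ∈ Ri, else bᵢⱼ.
Initial tableau (one row per fragment):
  row 1: a1 a2 b13 a4 a5 b16 b17 b18
  row 2: a1 b22 b23 a4 a5 b26 b27 a8
  row 3: a1 b32 a3 a4 b35 b36 b37 a8
  row 4: b41 a2 b43 a4 a5 a6 a7 a8
Rows 1 and 2 agree on D; apply D→BE and equate their BE entries.
Rows 1 and 3 agree on D; apply D→BE and equate their BE entries.
Rows 2 and 3 agree on H; apply H→F and equate their F entries.
Rows 2 and 4 agree on H; apply H→F and equate their F entries.
Rows 1 and 2 agree on E; apply E→F and equate their F entries.
No row becomes fully distinguished — the join is lossy.

No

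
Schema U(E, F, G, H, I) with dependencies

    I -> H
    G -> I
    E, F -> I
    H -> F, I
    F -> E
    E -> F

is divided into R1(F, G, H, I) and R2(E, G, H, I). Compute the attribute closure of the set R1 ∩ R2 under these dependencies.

E, F, G, H, I

R1 ∩ R2 = {G, H, I}.
H → F, I applies, adding F
F → E applies, adding E
Closure: {E, F, G, H, I}.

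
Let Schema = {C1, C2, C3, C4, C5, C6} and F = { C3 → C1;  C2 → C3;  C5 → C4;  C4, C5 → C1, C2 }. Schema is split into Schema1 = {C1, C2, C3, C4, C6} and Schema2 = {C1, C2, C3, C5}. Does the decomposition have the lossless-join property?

Common attributes: Schema1 ∩ Schema2 = {C1, C2, C3}.
No dependency enlarges {C1, C2, C3}, so (C1, C2, C3)⁺ = {C1, C2, C3}.
The closure contains neither all of Schema1 = {C1, C2, C3, C4, C6} nor all of Schema2 = {C1, C2, C3, C5}, so the common attributes are not a superkey of either fragment. The join is lossy.

No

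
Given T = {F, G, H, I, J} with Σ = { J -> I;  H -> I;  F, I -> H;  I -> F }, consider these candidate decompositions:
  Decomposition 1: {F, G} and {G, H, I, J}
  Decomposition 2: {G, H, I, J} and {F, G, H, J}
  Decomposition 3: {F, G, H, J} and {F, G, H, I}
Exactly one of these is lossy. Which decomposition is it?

Decomposition 1: common = {G}, closure = {G} → lossy.
Decomposition 2: common = {G, H, J}, closure = {F, G, H, I, J} → lossless.
Decomposition 3: common = {F, G, H}, closure = {F, G, H, I} → lossless.

Decomposition 1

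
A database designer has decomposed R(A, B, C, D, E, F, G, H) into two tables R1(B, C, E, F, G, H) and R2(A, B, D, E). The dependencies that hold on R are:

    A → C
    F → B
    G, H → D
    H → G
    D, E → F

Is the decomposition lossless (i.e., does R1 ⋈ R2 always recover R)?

No

Common attributes: R1 ∩ R2 = {B, E}.
No dependency enlarges {B, E}, so (B, E)⁺ = {B, E}.
The closure contains neither all of R1 = {B, C, E, F, G, H} nor all of R2 = {A, B, D, E}, so the common attributes are not a superkey of either fragment. The join is lossy.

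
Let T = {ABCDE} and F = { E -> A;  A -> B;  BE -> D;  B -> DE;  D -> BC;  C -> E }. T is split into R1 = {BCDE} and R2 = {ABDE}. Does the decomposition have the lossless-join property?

Yes

Common attributes: R1 ∩ R2 = {BDE}.
Closure of {BDE}: E → A applies, adding A; D → BC applies, adding C. So (BDE)⁺ = {ABCDE}.
This closure contains every attribute of R1, so R1 ∩ R2 → R1. The join is lossless.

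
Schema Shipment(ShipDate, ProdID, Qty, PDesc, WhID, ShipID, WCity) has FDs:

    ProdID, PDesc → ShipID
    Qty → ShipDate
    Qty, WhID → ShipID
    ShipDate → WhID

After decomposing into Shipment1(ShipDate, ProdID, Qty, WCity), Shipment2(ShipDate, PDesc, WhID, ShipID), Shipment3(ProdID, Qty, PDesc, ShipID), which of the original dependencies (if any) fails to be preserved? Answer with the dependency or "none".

ProdID, PDesc → ShipID lies within Shipment3.
Qty → ShipDate lies within Shipment1.
Qty, WhID → ShipID: restricted closure across fragments reaches ShipID.
ShipDate → WhID lies within Shipment2.
Every dependency is enforceable on the fragments, so the decomposition is dependency-preserving.

none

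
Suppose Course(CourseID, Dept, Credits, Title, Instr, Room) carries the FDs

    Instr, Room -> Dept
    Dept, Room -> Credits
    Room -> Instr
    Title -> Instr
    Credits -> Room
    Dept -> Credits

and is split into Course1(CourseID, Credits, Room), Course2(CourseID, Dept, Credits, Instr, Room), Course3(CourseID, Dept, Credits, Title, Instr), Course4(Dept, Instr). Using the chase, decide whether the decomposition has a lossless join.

Yes

Chase test. Columns are CourseID, Dept, Credits, Title, Instr, Room; row i has aⱼ where attribute j ∈ Coursei, else bᵢⱼ.
Initial tableau (one row per fragment):
  row 1: a1 b12 a3 b14 b15 a6
  row 2: a1 a2 a3 b24 a5 a6
  row 3: a1 a2 a3 a4 a5 b36
  row 4: b41 a2 b43 b44 a5 b46
Rows 1 and 2 agree on Room; apply Room→Instr and equate their Instr entries.
Rows 1 and 3 agree on Credits; apply Credits→Room and equate their Room entries.
Rows 2 and 4 agree on Dept; apply Dept→Credits and equate their Credits entries.
Rows 1 and 2 agree on Instr, Room; apply Instr, Room→Dept and equate their Dept entries.
Rows 1 and 4 agree on Credits; apply Credits→Room and equate their Room entries.
Row 3 is now all distinguished symbols — the join is lossless.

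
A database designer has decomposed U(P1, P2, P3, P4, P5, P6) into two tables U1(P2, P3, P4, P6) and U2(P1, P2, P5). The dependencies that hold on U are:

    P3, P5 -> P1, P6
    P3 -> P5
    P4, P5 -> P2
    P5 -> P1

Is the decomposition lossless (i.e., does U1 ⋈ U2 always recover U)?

Common attributes: U1 ∩ U2 = {P2}.
No dependency enlarges {P2}, so (P2)⁺ = {P2}.
The closure contains neither all of U1 = {P2, P3, P4, P6} nor all of U2 = {P1, P2, P5}, so the common attributes are not a superkey of either fragment. The join is lossy.

No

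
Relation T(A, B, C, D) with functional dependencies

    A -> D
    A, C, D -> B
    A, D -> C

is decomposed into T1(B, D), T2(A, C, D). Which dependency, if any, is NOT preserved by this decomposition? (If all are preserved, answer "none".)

A, C, D -> B

Check A, C, D → B: no single fragment contains all of {A, B, C, D}, and the restricted closure of {A, C, D} across the fragments never reaches {B}.
A → D is preserved.
A, D → C is preserved.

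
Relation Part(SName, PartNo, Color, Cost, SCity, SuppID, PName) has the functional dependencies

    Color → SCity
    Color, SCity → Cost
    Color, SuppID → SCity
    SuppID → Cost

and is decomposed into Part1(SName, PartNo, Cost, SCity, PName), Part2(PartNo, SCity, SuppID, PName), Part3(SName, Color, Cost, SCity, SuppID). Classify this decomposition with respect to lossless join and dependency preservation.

lossy but dependency-preserving

Lossless test (chase): Rows 2 and 3 agree on SuppID; apply SuppID→Cost and equate their Cost entries. No row becomes fully distinguished — the join is lossy.
Dependency preservation: every FD's attributes lie within a single fragment, so each can be enforced locally — preserved.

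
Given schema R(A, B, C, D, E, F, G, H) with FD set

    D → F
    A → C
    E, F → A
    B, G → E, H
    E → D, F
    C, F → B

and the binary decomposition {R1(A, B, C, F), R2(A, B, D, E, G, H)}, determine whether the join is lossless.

Common attributes: R1 ∩ R2 = {A, B}.
Closure of {A, B}: A → C applies, adding C. So (A, B)⁺ = {A, B, C}.
The closure contains neither all of R1 = {A, B, C, F} nor all of R2 = {A, B, D, E, G, H}, so the common attributes are not a superkey of either fragment. The join is lossy.

No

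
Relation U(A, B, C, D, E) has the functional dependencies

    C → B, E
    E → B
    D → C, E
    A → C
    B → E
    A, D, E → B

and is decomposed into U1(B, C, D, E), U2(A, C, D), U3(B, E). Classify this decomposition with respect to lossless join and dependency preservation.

Lossless test (chase): Rows 1 and 2 agree on C; apply C→B, E and equate their B, E entries. Row 2 is now all distinguished symbols — the join is lossless.
Dependency preservation: A, D, E → B is not contained in any single fragment, but the restricted closure of its left-hand side across the fragments still reaches the right-hand side; the remaining FDs each lie inside some fragment. All dependencies are preserved.

lossless and dependency-preserving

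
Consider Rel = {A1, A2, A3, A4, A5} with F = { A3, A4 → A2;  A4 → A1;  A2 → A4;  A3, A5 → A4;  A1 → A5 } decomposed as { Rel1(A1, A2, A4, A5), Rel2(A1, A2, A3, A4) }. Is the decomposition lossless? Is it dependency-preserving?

lossless but not dependency-preserving

Lossless test: (A1, A2, A4)⁺ = {A1, A2, A4, A5}, which contains all of one fragment — lossless.
Dependency preservation: the restricted closure of {A3, A5} across the fragments never reaches {A4}, so A3, A5 → A4 cannot be enforced without a join — not preserved.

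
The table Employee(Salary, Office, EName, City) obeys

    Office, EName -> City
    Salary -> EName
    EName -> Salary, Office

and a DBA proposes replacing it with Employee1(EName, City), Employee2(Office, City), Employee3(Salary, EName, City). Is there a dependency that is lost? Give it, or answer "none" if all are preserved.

EName -> Salary, Office

Check EName → Salary, Office: no single fragment contains all of {Salary, Office, EName}, and the restricted closure of {EName} across the fragments never reaches {Salary, Office}.
Office, EName → City is preserved.
Salary → EName is preserved.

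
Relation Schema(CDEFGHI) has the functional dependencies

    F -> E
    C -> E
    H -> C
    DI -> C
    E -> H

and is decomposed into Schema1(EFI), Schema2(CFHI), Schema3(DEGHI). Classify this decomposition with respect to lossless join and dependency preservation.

Lossless test (chase): Rows 1 and 2 agree on F; apply F→E and equate their E entries. Rows 2 and 3 agree on H; apply H→C and equate their C entries. Rows 1 and 2 agree on E; apply E→H and equate their H entries. Rows 1 and 2 agree on H; apply H→C and equate their C entries. No row becomes fully distinguished — the join is lossy.
Dependency preservation: C → E; DI → C are not contained in any single fragment, but the restricted closure of each left-hand side across the fragments still reaches the right-hand side; the remaining FDs each lie inside some fragment. All dependencies are preserved.

lossy but dependency-preserving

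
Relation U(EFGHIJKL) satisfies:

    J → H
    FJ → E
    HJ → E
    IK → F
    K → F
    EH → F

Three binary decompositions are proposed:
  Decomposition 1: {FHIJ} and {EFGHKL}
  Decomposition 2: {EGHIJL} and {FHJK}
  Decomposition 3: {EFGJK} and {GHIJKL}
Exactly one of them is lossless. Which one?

Decomposition 1: common = {FH}, closure = {FH} → lossy.
Decomposition 2: common = {HJ}, closure = {EFHJ} → lossy.
Decomposition 3: common = {GJK}, closure = {EFGHJK} → lossless.

Decomposition 3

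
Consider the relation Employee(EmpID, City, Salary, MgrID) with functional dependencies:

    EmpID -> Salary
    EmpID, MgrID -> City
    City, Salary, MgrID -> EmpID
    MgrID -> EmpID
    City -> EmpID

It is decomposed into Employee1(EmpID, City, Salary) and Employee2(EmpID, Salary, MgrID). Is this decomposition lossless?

No

Common attributes: Employee1 ∩ Employee2 = {EmpID, Salary}.
No dependency enlarges {EmpID, Salary}, so (EmpID, Salary)⁺ = {EmpID, Salary}.
The closure contains neither all of Employee1 = {EmpID, City, Salary} nor all of Employee2 = {EmpID, Salary, MgrID}, so the common attributes are not a superkey of either fragment. The join is lossy.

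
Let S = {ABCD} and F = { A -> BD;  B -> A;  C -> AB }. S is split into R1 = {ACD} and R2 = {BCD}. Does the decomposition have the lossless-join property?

Yes

Common attributes: R1 ∩ R2 = {CD}.
Closure of {CD}: C → AB applies, adding AB. So (CD)⁺ = {ABCD}.
This closure contains every attribute of R1, so R1 ∩ R2 → R1. The join is lossless.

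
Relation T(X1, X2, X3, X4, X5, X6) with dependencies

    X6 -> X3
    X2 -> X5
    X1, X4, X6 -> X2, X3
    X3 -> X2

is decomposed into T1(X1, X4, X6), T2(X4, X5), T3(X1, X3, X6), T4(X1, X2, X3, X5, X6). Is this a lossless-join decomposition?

Yes

Chase test. Columns are X1, X2, X3, X4, X5, X6; row i has aⱼ where attribute j ∈ Ti, else bᵢⱼ.
Initial tableau (one row per fragment):
  row 1: a1 b12 b13 a4 b15 a6
  row 2: b21 b22 b23 a4 a5 b26
  row 3: a1 b32 a3 b34 b35 a6
  row 4: a1 a2 a3 b44 a5 a6
Rows 1 and 3 agree on X6; apply X6→X3 and equate their X3 entries.
Rows 1 and 3 agree on X3; apply X3→X2 and equate their X2 entries.
Rows 1 and 4 agree on X3; apply X3→X2 and equate their X2 entries.
Rows 1 and 3 agree on X2; apply X2→X5 and equate their X5 entries.
Rows 1 and 4 agree on X2; apply X2→X5 and equate their X5 entries.
Row 1 is now all distinguished symbols — the join is lossless.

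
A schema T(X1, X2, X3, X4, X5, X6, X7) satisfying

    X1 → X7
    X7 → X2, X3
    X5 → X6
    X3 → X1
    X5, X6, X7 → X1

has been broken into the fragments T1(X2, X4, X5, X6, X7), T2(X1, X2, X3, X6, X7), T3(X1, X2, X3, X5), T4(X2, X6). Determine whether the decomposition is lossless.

Chase test. Columns are X1, X2, X3, X4, X5, X6, X7; row i has aⱼ where attribute j ∈ Ti, else bᵢⱼ.
Initial tableau (one row per fragment):
  row 1: b11 a2 b13 a4 a5 a6 a7
  row 2: a1 a2 a3 b24 b25 a6 a7
  row 3: a1 a2 a3 b34 a5 b36 b37
  row 4: b41 a2 b43 b44 b45 a6 b47
Rows 2 and 3 agree on X1; apply X1→X7 and equate their X7 entries.
Rows 1 and 2 agree on X7; apply X7→X2, X3 and equate their X2, X3 entries.
Rows 1 and 3 agree on X5; apply X5→X6 and equate their X6 entries.
Rows 1 and 2 agree on X3; apply X3→X1 and equate their X1 entries.
Row 1 is now all distinguished symbols — the join is lossless.

Yes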